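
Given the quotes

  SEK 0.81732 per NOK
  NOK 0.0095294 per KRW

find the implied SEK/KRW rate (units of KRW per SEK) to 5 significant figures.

1 SEK ÷ 0.81732 = 1.22351 NOK
1.22351 NOK ÷ 0.0095294 = 128.393 KRW

SEK/KRW = 128.39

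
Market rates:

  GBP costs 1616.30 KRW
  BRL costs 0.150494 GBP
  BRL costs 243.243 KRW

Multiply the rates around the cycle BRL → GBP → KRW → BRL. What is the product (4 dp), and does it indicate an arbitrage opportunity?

Around BRL → GBP → KRW → BRL: 1 × 0.150494 × 1616.30 ÷ 243.243 = 1.000002
Product ≈ 1 (deviation 0.000%, within rounding noise).

1.0000 (no arbitrage)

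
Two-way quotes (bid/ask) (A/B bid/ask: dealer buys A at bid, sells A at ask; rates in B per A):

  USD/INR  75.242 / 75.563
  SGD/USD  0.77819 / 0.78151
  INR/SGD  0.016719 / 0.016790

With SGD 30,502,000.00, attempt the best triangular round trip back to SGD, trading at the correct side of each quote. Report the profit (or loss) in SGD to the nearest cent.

Net profit: SGD 261,368.60

Best loop SGD → INR → USD → SGD:
SGD 30,502,000.00 ÷ 0.016790 (buy INR at ask) = INR 1,816,676,593.21
INR 1,816,676,593.21 ÷ 75.563 (buy USD at ask) = USD 24,041,880.20
USD 24,041,880.20 ÷ 0.78151 (buy SGD at ask) = SGD 30,763,368.60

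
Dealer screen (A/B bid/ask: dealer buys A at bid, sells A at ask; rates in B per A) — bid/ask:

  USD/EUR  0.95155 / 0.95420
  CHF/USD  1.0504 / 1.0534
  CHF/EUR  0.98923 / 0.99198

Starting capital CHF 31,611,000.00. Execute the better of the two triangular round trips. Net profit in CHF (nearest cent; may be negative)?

Best loop CHF → USD → EUR → CHF:
CHF 31,611,000.00 × 1.0504 (sell CHF at bid) = USD 33,204,194.40
USD 33,204,194.40 × 0.95155 (sell USD at bid) = EUR 31,595,451.18
EUR 31,595,451.18 ÷ 0.99198 (buy CHF at ask) = CHF 31,850,895.36

Net profit: CHF 239,895.36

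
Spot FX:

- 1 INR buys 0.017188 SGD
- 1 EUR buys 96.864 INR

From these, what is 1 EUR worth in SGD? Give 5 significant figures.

1 EUR × 96.864 = 96.864 INR
96.864 INR × 0.017188 = 1.6649 SGD

EUR/SGD = 1.6649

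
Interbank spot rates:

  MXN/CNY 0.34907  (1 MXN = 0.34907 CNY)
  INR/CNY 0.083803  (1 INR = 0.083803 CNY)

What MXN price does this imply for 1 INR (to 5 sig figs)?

INR/MXN = 0.24008

1 INR × 0.083803 = 0.083803 CNY
0.083803 CNY ÷ 0.34907 = 0.240075 MXN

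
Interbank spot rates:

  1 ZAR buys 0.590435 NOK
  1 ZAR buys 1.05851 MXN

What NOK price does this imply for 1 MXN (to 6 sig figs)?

1 MXN ÷ 1.05851 = 0.944724 ZAR
0.944724 ZAR × 0.590435 = 0.557798 NOK

MXN/NOK = 0.557798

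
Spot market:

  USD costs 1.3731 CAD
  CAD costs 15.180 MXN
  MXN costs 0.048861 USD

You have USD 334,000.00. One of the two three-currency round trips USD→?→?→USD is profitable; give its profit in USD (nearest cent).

Profitable loop is USD → CAD → MXN → USD:
USD 334,000.00 × 1.3731 = CAD 458,615.40
CAD 458,615.40 × 15.180 = MXN 6,961,781.77
MXN 6,961,781.77 × 0.048861 = USD 340,159.62
Profit = USD 340,159.62 − USD 334,000.00

Profit: USD 6,159.62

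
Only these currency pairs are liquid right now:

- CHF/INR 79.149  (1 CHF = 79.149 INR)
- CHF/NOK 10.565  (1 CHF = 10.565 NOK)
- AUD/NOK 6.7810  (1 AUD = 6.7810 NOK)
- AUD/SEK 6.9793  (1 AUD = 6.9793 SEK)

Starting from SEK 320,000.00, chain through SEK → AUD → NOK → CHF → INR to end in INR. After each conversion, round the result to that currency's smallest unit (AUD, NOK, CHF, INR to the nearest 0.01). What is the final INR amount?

INR 2,329,205.48

SEK 320,000.00 ÷ 6.9793 = AUD 45,849.87
AUD 45,849.87 × 6.7810 = NOK 310,907.97
NOK 310,907.97 ÷ 10.565 = CHF 29,428.11
CHF 29,428.11 × 79.149 = INR 2,329,205.48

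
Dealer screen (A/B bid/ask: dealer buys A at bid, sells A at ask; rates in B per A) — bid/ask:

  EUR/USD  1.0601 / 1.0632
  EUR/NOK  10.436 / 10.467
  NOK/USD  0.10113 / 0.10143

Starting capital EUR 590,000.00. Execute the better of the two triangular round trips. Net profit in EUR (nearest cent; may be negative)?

Best loop EUR → USD → NOK → EUR:
EUR 590,000.00 × 1.0601 (sell EUR at bid) = USD 625,459.00
USD 625,459.00 ÷ 0.10143 (buy NOK at ask) = NOK 6,166,410.33
NOK 6,166,410.33 ÷ 10.467 (buy EUR at ask) = EUR 589,128.72

Net result: EUR -871.28 (no profitable arbitrage after spreads)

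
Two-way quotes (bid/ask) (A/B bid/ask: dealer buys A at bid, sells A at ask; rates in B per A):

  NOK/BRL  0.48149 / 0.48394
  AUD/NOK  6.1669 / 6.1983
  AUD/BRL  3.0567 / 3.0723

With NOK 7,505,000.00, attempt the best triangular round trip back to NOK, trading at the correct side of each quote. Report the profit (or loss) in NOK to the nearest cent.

Best loop NOK → AUD → BRL → NOK:
NOK 7,505,000.00 ÷ 6.1983 (buy AUD at ask) = AUD 1,210,815.87
AUD 1,210,815.87 × 3.0567 (sell AUD at bid) = BRL 3,701,100.87
BRL 3,701,100.87 ÷ 0.48394 (buy NOK at ask) = NOK 7,647,850.70

Net profit: NOK 142,850.70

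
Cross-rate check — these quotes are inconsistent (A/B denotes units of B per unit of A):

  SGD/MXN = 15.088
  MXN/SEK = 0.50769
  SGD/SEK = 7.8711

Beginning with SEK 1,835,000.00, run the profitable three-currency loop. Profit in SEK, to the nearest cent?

Profitable loop is SEK → MXN → SGD → SEK:
SEK 1,835,000.00 ÷ 0.50769 = MXN 3,614,410.37
MXN 3,614,410.37 ÷ 15.088 = SGD 239,555.30
SGD 239,555.30 × 7.8711 = SEK 1,885,563.72
Profit = SEK 1,885,563.72 − SEK 1,835,000.00

Profit: SEK 50,563.72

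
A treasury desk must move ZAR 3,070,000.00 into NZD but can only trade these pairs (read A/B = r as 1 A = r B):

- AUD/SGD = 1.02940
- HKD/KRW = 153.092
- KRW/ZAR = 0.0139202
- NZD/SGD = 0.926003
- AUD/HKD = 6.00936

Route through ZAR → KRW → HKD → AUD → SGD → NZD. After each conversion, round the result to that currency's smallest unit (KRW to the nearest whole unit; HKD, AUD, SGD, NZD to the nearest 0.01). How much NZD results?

NZD 266,491.87

ZAR 3,070,000.00 ÷ 0.0139202 = KRW 220,542,808
KRW 220,542,808 ÷ 153.092 = HKD 1,440,590.02
HKD 1,440,590.02 ÷ 6.00936 = AUD 239,724.37
AUD 239,724.37 × 1.02940 = SGD 246,772.27
SGD 246,772.27 ÷ 0.926003 = NZD 266,491.87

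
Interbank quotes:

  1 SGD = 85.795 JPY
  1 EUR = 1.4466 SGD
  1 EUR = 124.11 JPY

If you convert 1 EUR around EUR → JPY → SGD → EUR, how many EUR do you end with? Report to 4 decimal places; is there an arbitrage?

1.0000 (no arbitrage)

Around EUR → JPY → SGD → EUR: 1 × 124.11 ÷ 85.795 ÷ 1.4466 = 0.999992
Product ≈ 1 (deviation 0.001%, within rounding noise).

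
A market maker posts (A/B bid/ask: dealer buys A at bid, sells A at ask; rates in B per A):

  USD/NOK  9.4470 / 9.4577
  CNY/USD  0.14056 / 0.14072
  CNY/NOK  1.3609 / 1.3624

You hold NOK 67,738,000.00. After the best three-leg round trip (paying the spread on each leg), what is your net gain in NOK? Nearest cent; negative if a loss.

Net profit: NOK 1,527,539.84

Best loop NOK → USD → CNY → NOK:
NOK 67,738,000.00 ÷ 9.4577 (buy USD at ask) = USD 7,162,206.46
USD 7,162,206.46 ÷ 0.14072 (buy CNY at ask) = CNY 50,896,862.25
CNY 50,896,862.25 × 1.3609 (sell CNY at bid) = NOK 69,265,539.84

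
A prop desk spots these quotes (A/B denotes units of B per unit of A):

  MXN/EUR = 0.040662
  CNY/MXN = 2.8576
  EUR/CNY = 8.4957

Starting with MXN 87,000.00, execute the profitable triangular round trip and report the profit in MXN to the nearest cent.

Profitable loop is MXN → CNY → EUR → MXN:
MXN 87,000.00 ÷ 2.8576 = CNY 30,445.13
CNY 30,445.13 ÷ 8.4957 = EUR 3,583.59
EUR 3,583.59 ÷ 0.040662 = MXN 88,131.25
Profit = MXN 88,131.25 − MXN 87,000.00

Profit: MXN 1,131.25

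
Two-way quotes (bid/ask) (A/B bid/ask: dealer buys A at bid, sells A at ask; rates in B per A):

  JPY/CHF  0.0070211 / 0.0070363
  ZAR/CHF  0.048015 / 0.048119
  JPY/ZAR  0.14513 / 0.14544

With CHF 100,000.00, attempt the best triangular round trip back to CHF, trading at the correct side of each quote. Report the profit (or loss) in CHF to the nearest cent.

Net profit: CHF 323.97

Best loop CHF → ZAR → JPY → CHF:
CHF 100,000.00 ÷ 0.048119 (buy ZAR at ask) = ZAR 2,078,181.18
ZAR 2,078,181.18 ÷ 0.14544 (buy JPY at ask) = JPY 14,288,924
JPY 14,288,924 × 0.0070211 (sell JPY at bid) = CHF 100,323.97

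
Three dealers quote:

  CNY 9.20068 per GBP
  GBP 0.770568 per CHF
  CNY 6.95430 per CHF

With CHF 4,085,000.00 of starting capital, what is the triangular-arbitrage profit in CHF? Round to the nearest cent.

Profit: CHF 79,563.95

Profitable loop is CHF → GBP → CNY → CHF:
CHF 4,085,000.00 × 0.770568 = GBP 3,147,770.28
GBP 3,147,770.28 × 9.20068 = CNY 28,961,627.06
CNY 28,961,627.06 ÷ 6.95430 = CHF 4,164,563.95
Profit = CHF 4,164,563.95 − CHF 4,085,000.00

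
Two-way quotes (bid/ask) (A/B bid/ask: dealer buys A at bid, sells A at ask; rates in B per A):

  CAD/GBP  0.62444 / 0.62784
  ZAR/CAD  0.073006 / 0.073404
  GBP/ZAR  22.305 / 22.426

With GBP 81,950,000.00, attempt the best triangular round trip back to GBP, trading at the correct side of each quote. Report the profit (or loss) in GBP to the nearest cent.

Net profit: GBP 1,379,822.09

Best loop GBP → ZAR → CAD → GBP:
GBP 81,950,000.00 × 22.305 (sell GBP at bid) = ZAR 1,827,894,750.00
ZAR 1,827,894,750.00 × 0.073006 (sell ZAR at bid) = CAD 133,447,284.12
CAD 133,447,284.12 × 0.62444 (sell CAD at bid) = GBP 83,329,822.09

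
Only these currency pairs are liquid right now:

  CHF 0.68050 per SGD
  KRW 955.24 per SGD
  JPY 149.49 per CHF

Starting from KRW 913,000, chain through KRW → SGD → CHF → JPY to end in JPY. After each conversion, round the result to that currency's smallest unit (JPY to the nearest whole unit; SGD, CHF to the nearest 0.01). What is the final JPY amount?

KRW 913,000 ÷ 955.24 = SGD 955.78
SGD 955.78 × 0.68050 = CHF 650.41
CHF 650.41 × 149.49 = JPY 97,230

JPY 97,230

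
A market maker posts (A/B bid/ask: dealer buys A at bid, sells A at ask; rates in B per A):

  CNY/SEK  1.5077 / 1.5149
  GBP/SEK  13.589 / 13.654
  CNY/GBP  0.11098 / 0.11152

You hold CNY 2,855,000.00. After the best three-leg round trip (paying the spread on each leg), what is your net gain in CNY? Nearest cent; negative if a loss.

Best loop CNY → GBP → SEK → CNY:
CNY 2,855,000.00 × 0.11098 (sell CNY at bid) = GBP 316,847.90
GBP 316,847.90 × 13.589 (sell GBP at bid) = SEK 4,305,646.11
SEK 4,305,646.11 ÷ 1.5149 (buy CNY at ask) = CNY 2,842,198.24

Net result: CNY -12,801.76 (no profitable arbitrage after spreads)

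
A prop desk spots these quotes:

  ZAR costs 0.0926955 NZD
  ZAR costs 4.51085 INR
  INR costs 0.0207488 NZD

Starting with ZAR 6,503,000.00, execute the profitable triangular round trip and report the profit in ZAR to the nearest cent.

Profit: ZAR 63,084.58

Profitable loop is ZAR → INR → NZD → ZAR:
ZAR 6,503,000.00 × 4.51085 = INR 29,334,057.55
INR 29,334,057.55 × 0.0207488 = NZD 608,646.49
NZD 608,646.49 ÷ 0.0926955 = ZAR 6,566,084.58
Profit = ZAR 6,566,084.58 − ZAR 6,503,000.00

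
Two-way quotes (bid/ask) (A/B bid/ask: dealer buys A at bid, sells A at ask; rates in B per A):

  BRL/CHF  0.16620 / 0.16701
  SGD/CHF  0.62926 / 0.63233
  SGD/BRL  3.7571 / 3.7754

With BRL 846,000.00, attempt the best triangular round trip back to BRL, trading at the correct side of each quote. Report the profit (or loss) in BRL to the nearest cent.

Net result: BRL -1,703.40 (no profitable arbitrage after spreads)

Best loop BRL → SGD → CHF → BRL:
BRL 846,000.00 ÷ 3.7754 (buy SGD at ask) = SGD 224,082.22
SGD 224,082.22 × 0.62926 (sell SGD at bid) = CHF 141,005.98
CHF 141,005.98 ÷ 0.16701 (buy BRL at ask) = BRL 844,296.60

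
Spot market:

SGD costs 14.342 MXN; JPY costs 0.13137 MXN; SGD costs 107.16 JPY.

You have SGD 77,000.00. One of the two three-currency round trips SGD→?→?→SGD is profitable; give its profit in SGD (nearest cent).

Profitable loop is SGD → MXN → JPY → SGD:
SGD 77,000.00 × 14.342 = MXN 1,104,334.00
MXN 1,104,334.00 ÷ 0.13137 = JPY 8,406,288
JPY 8,406,288 ÷ 107.16 = SGD 78,446.13
Profit = SGD 78,446.13 − SGD 77,000.00

Profit: SGD 1,446.13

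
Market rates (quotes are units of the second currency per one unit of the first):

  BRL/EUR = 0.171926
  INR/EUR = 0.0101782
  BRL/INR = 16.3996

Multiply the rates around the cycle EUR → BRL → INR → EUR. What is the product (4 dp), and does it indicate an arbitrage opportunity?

Around EUR → BRL → INR → EUR: 1 ÷ 0.171926 × 16.3996 × 0.0101782 = 0.970874
Product < 1; profitable direction is EUR → INR → BRL → EUR.

0.9709 (arbitrage exists)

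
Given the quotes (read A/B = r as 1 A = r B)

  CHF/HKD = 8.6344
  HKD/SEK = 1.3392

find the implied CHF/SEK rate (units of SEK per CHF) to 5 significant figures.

1 CHF × 8.6344 = 8.6344 HKD
8.6344 HKD × 1.3392 = 11.5632 SEK

CHF/SEK = 11.563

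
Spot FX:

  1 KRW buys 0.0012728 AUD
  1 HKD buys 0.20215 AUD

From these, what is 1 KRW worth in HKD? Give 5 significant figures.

KRW/HKD = 0.0062963

1 KRW × 0.0012728 = 0.0012728 AUD
0.0012728 AUD ÷ 0.20215 = 0.00629631 HKD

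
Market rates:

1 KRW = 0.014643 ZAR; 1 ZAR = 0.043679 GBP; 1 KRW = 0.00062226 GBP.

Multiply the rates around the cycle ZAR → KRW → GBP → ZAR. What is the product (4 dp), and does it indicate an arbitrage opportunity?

0.9729 (arbitrage exists)

Around ZAR → KRW → GBP → ZAR: 1 ÷ 0.014643 × 0.00062226 ÷ 0.043679 = 0.972902
Product < 1; profitable direction is ZAR → GBP → KRW → ZAR.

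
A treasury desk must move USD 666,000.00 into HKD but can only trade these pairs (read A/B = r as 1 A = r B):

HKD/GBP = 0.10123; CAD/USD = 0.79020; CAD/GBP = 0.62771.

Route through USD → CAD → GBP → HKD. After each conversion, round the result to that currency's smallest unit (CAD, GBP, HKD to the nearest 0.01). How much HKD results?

USD 666,000.00 ÷ 0.79020 = CAD 842,824.60
CAD 842,824.60 × 0.62771 = GBP 529,049.43
GBP 529,049.43 ÷ 0.10123 = HKD 5,226,211.89

HKD 5,226,211.89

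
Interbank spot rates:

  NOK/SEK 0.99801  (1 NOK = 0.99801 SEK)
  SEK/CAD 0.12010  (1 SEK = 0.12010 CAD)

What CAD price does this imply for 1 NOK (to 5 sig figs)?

1 NOK × 0.99801 = 0.99801 SEK
0.99801 SEK × 0.12010 = 0.119861 CAD

NOK/CAD = 0.11986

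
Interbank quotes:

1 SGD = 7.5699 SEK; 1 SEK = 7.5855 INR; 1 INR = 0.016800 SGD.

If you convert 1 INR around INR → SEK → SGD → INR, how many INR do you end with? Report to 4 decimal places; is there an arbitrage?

1.0366 (arbitrage exists)

Around INR → SEK → SGD → INR: 1 ÷ 7.5855 ÷ 7.5699 ÷ 0.016800 = 1.036612
Product > 1; profitable direction is INR → SEK → SGD → INR.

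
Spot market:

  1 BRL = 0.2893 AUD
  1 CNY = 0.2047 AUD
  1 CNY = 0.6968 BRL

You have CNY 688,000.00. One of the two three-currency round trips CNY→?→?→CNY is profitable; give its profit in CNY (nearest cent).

Profit: CNY 10,633.98

Profitable loop is CNY → AUD → BRL → CNY:
CNY 688,000.00 × 0.2047 = AUD 140,833.60
AUD 140,833.60 ÷ 0.2893 = BRL 486,808.16
BRL 486,808.16 ÷ 0.6968 = CNY 698,633.98
Profit = CNY 698,633.98 − CNY 688,000.00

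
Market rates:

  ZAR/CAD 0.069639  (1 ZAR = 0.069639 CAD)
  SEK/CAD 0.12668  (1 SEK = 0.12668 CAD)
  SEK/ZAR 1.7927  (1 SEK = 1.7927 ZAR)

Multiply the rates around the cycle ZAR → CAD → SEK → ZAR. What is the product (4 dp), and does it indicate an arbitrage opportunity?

Around ZAR → CAD → SEK → ZAR: 1 × 0.069639 ÷ 0.12668 × 1.7927 = 0.985490
Product < 1; profitable direction is ZAR → SEK → CAD → ZAR.

0.9855 (arbitrage exists)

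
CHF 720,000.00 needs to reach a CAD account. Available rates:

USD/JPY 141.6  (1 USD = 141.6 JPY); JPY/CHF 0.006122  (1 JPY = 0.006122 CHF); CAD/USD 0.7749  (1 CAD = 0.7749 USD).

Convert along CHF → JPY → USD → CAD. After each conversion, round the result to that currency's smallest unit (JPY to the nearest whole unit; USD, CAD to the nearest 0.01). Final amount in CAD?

CAD 1,071,840.74

CHF 720,000.00 ÷ 0.006122 = JPY 117,608,625
JPY 117,608,625 ÷ 141.6 = USD 830,569.39
USD 830,569.39 ÷ 0.7749 = CAD 1,071,840.74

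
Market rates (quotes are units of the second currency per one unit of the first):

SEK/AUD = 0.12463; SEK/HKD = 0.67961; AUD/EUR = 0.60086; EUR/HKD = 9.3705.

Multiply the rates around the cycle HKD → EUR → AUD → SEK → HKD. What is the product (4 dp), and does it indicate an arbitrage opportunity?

Around HKD → EUR → AUD → SEK → HKD: 1 ÷ 9.3705 ÷ 0.60086 ÷ 0.12463 × 0.67961 = 0.968503
Product < 1; profitable direction is HKD → SEK → AUD → EUR → HKD.

0.9685 (arbitrage exists)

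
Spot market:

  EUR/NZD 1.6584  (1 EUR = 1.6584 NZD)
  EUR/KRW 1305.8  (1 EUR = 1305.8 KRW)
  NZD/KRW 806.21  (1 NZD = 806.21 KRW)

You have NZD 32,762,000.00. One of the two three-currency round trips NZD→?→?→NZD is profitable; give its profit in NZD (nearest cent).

Profit: NZD 783,263.80

Profitable loop is NZD → KRW → EUR → NZD:
NZD 32,762,000.00 × 806.21 = KRW 26,413,052,020
KRW 26,413,052,020 ÷ 1305.8 = EUR 20,227,486.61
EUR 20,227,486.61 × 1.6584 = NZD 33,545,263.80
Profit = NZD 33,545,263.80 − NZD 32,762,000.00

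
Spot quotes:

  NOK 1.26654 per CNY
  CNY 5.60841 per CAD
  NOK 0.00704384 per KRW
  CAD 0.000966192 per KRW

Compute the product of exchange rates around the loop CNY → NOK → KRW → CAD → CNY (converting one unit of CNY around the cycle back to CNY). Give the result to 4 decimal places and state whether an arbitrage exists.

Around CNY → NOK → KRW → CAD → CNY: 1 × 1.26654 ÷ 0.00704384 × 0.000966192 × 5.60841 = 0.974345
Product < 1; profitable direction is CNY → CAD → KRW → NOK → CNY.

0.9743 (arbitrage exists)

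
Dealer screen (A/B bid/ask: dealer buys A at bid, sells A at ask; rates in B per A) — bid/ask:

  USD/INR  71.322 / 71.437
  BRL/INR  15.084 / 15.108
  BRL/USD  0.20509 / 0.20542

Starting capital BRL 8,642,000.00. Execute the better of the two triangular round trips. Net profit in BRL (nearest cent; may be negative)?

Net profit: BRL 241,106.17

Best loop BRL → INR → USD → BRL:
BRL 8,642,000.00 × 15.084 (sell BRL at bid) = INR 130,355,928.00
INR 130,355,928.00 ÷ 71.437 (buy USD at ask) = USD 1,824,767.67
USD 1,824,767.67 ÷ 0.20542 (buy BRL at ask) = BRL 8,883,106.17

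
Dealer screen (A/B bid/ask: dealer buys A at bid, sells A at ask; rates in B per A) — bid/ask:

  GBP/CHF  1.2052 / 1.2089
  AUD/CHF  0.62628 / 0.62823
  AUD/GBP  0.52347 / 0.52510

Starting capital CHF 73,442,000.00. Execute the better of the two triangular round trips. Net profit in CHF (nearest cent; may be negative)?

Net profit: CHF 310,499.63

Best loop CHF → AUD → GBP → CHF:
CHF 73,442,000.00 ÷ 0.62823 (buy AUD at ask) = AUD 116,903,045.06
AUD 116,903,045.06 × 0.52347 (sell AUD at bid) = GBP 61,195,237.00
GBP 61,195,237.00 × 1.2052 (sell GBP at bid) = CHF 73,752,499.63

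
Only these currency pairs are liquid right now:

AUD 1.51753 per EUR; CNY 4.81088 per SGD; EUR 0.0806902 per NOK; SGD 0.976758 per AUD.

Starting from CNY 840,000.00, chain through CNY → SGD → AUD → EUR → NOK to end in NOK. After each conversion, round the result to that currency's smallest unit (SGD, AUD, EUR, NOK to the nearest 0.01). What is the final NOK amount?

NOK 1,459,854.98

CNY 840,000.00 ÷ 4.81088 = SGD 174,604.23
SGD 174,604.23 ÷ 0.976758 = AUD 178,758.95
AUD 178,758.95 ÷ 1.51753 = EUR 117,795.99
EUR 117,795.99 ÷ 0.0806902 = NOK 1,459,854.98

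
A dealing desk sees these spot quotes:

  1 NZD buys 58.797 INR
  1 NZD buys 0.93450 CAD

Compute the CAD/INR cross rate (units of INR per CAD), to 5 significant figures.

CAD/INR = 62.918

1 CAD ÷ 0.93450 = 1.07009 NZD
1.07009 NZD × 58.797 = 62.9181 INR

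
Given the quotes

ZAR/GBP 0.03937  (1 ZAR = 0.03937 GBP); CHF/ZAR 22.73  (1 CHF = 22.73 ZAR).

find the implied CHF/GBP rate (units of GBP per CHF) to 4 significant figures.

CHF/GBP = 0.8949

1 CHF × 22.73 = 22.73 ZAR
22.73 ZAR × 0.03937 = 0.89488 GBP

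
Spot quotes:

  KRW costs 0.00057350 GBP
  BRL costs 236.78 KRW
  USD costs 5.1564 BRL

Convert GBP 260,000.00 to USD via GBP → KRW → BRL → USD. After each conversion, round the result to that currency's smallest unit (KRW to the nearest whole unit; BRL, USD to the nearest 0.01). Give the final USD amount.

USD 371,319.97

GBP 260,000.00 ÷ 0.00057350 = KRW 453,356,582
KRW 453,356,582 ÷ 236.78 = BRL 1,914,674.31
BRL 1,914,674.31 ÷ 5.1564 = USD 371,319.97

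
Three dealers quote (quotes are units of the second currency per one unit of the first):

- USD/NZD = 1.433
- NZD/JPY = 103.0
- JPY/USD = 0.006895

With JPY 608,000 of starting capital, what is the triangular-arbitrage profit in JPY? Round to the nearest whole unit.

Profitable loop is JPY → USD → NZD → JPY:
JPY 608,000 × 0.006895 = USD 4,192.16
USD 4,192.16 × 1.433 = NZD 6,007.37
NZD 6,007.37 × 103.0 = JPY 618,759
Profit = JPY 618,759 − JPY 608,000

Profit: JPY 10,759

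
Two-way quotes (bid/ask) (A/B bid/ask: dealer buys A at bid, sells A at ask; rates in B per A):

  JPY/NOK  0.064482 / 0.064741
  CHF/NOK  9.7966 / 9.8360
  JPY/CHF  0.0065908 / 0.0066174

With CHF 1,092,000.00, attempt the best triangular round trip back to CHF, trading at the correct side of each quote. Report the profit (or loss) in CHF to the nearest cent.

Best loop CHF → NOK → JPY → CHF:
CHF 1,092,000.00 × 9.7966 (sell CHF at bid) = NOK 10,697,887.20
NOK 10,697,887.20 ÷ 0.064741 (buy JPY at ask) = JPY 165,241,303
JPY 165,241,303 × 0.0065908 (sell JPY at bid) = CHF 1,089,072.38

Net result: CHF -2,927.62 (no profitable arbitrage after spreads)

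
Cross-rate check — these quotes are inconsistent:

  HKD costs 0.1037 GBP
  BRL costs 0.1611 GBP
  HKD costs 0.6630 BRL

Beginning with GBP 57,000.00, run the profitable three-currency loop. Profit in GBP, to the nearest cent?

Profit: GBP 1,709.07

Profitable loop is GBP → HKD → BRL → GBP:
GBP 57,000.00 ÷ 0.1037 = HKD 549,662.49
HKD 549,662.49 × 0.6630 = BRL 364,426.23
BRL 364,426.23 × 0.1611 = GBP 58,709.07
Profit = GBP 58,709.07 − GBP 57,000.00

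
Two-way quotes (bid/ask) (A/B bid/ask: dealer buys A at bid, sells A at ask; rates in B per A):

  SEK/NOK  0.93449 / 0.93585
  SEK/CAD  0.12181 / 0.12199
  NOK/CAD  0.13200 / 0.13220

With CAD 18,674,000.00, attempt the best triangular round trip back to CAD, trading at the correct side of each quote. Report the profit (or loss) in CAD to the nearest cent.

Best loop CAD → SEK → NOK → CAD:
CAD 18,674,000.00 ÷ 0.12199 (buy SEK at ask) = SEK 153,078,121.16
SEK 153,078,121.16 × 0.93449 (sell SEK at bid) = NOK 143,049,973.44
NOK 143,049,973.44 × 0.13200 (sell NOK at bid) = CAD 18,882,596.49

Net profit: CAD 208,596.49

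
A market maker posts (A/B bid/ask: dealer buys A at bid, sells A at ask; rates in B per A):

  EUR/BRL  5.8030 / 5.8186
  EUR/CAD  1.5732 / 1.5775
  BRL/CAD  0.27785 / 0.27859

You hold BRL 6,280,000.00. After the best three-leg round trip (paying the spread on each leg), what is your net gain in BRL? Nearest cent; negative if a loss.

Net profit: BRL 138,791.18

Best loop BRL → CAD → EUR → BRL:
BRL 6,280,000.00 × 0.27785 (sell BRL at bid) = CAD 1,744,898.00
CAD 1,744,898.00 ÷ 1.5775 (buy EUR at ask) = EUR 1,106,116.01
EUR 1,106,116.01 × 5.8030 (sell EUR at bid) = BRL 6,418,791.18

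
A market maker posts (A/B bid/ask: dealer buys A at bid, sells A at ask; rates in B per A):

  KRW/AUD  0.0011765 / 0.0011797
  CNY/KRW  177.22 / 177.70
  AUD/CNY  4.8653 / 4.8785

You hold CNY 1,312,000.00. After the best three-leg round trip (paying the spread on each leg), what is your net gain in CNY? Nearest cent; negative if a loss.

Best loop CNY → KRW → AUD → CNY:
CNY 1,312,000.00 × 177.22 (sell CNY at bid) = KRW 232,512,640
KRW 232,512,640 × 0.0011765 (sell KRW at bid) = AUD 273,551.12
AUD 273,551.12 × 4.8653 (sell AUD at bid) = CNY 1,330,908.27

Net profit: CNY 18,908.27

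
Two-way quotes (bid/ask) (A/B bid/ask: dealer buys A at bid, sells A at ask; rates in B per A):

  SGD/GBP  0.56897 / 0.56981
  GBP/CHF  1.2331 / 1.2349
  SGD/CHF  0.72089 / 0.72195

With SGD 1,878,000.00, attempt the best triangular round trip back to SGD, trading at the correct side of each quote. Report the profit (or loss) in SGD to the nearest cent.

Net profit: SGD 45,989.65

Best loop SGD → CHF → GBP → SGD:
SGD 1,878,000.00 × 0.72089 (sell SGD at bid) = CHF 1,353,831.42
CHF 1,353,831.42 ÷ 1.2349 (buy GBP at ask) = GBP 1,096,308.54
GBP 1,096,308.54 ÷ 0.56981 (buy SGD at ask) = SGD 1,923,989.65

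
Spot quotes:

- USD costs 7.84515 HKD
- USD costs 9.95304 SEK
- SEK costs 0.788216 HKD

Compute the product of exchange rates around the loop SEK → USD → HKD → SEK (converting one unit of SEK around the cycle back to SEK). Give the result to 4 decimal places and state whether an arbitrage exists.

1.0000 (no arbitrage)

Around SEK → USD → HKD → SEK: 1 ÷ 9.95304 × 7.84515 ÷ 0.788216 = 1.000001
Product ≈ 1 (deviation 0.000%, within rounding noise).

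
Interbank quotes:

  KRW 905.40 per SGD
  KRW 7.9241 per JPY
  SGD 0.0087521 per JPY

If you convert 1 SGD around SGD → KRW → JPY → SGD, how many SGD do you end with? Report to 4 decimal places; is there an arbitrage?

1.0000 (no arbitrage)

Around SGD → KRW → JPY → SGD: 1 × 905.40 ÷ 7.9241 × 0.0087521 = 1.000006
Product ≈ 1 (deviation 0.001%, within rounding noise).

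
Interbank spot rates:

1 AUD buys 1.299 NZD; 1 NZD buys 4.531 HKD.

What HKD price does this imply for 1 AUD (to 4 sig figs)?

1 AUD × 1.299 = 1.299 NZD
1.299 NZD × 4.531 = 5.88577 HKD

AUD/HKD = 5.886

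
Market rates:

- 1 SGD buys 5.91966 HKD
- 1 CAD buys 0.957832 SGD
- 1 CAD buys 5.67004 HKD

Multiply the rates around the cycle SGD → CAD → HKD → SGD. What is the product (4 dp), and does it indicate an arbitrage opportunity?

Around SGD → CAD → HKD → SGD: 1 ÷ 0.957832 × 5.67004 ÷ 5.91966 = 1.000000
Product ≈ 1 (deviation 0.000%, within rounding noise).

1.0000 (no arbitrage)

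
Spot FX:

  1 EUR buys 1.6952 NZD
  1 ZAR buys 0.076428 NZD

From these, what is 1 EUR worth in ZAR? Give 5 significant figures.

1 EUR × 1.6952 = 1.6952 NZD
1.6952 NZD ÷ 0.076428 = 22.1804 ZAR

EUR/ZAR = 22.180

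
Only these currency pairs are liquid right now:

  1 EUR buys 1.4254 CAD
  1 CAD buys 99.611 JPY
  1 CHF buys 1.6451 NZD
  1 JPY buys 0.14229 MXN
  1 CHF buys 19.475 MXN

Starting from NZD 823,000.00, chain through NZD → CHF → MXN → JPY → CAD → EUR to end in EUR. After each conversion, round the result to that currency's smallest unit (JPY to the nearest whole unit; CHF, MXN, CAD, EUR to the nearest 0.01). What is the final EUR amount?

NZD 823,000.00 ÷ 1.6451 = CHF 500,273.54
CHF 500,273.54 × 19.475 = MXN 9,742,827.19
MXN 9,742,827.19 ÷ 0.14229 = JPY 68,471,623
JPY 68,471,623 ÷ 99.611 = CAD 687,390.18
CAD 687,390.18 ÷ 1.4254 = EUR 482,243.71

EUR 482,243.71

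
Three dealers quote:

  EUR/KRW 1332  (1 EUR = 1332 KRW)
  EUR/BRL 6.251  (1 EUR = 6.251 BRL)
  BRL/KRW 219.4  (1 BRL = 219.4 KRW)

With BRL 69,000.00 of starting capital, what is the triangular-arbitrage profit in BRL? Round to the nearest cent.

Profit: BRL 2,044.59

Profitable loop is BRL → KRW → EUR → BRL:
BRL 69,000.00 × 219.4 = KRW 15,138,600
KRW 15,138,600 ÷ 1332 = EUR 11,365.32
EUR 11,365.32 × 6.251 = BRL 71,044.59
Profit = BRL 71,044.59 − BRL 69,000.00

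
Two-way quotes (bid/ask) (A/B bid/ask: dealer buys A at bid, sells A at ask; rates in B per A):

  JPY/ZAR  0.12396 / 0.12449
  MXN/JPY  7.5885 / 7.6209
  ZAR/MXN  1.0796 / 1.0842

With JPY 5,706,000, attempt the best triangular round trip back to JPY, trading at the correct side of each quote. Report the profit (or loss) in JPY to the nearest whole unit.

Net profit: JPY 88,716

Best loop JPY → ZAR → MXN → JPY:
JPY 5,706,000 × 0.12396 (sell JPY at bid) = ZAR 707,315.76
ZAR 707,315.76 × 1.0796 (sell ZAR at bid) = MXN 763,618.09
MXN 763,618.09 × 7.5885 (sell MXN at bid) = JPY 5,794,716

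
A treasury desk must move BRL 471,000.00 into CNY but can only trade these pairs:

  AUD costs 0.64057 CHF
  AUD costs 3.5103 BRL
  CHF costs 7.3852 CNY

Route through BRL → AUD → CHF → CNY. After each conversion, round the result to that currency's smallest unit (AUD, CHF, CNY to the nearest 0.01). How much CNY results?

BRL 471,000.00 ÷ 3.5103 = AUD 134,176.57
AUD 134,176.57 × 0.64057 = CHF 85,949.49
CHF 85,949.49 × 7.3852 = CNY 634,754.17

CNY 634,754.17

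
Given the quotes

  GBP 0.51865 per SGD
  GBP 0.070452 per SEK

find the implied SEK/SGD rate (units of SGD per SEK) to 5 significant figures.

SEK/SGD = 0.13584

1 SEK × 0.070452 = 0.070452 GBP
0.070452 GBP ÷ 0.51865 = 0.135837 SGD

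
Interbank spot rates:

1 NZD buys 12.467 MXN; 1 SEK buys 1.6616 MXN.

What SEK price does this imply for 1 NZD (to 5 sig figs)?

1 NZD × 12.467 = 12.467 MXN
12.467 MXN ÷ 1.6616 = 7.50301 SEK

NZD/SEK = 7.5030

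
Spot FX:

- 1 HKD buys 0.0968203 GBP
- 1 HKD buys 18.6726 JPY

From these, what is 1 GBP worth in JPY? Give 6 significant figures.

1 GBP ÷ 0.0968203 = 10.3284 HKD
10.3284 HKD × 18.6726 = 192.858 JPY

GBP/JPY = 192.858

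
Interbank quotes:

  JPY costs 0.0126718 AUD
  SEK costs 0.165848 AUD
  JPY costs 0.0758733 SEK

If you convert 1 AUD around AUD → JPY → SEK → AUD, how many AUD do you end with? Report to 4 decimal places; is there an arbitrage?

0.9930 (arbitrage exists)

Around AUD → JPY → SEK → AUD: 1 ÷ 0.0126718 × 0.0758733 × 0.165848 = 0.993027
Product < 1; profitable direction is AUD → SEK → JPY → AUD.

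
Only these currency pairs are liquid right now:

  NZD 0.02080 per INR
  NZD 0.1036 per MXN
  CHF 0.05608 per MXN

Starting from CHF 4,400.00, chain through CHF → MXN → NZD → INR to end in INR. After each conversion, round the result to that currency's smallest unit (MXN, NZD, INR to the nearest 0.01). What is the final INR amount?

CHF 4,400.00 ÷ 0.05608 = MXN 78,459.34
MXN 78,459.34 × 0.1036 = NZD 8,128.39
NZD 8,128.39 ÷ 0.02080 = INR 390,787.98

INR 390,787.98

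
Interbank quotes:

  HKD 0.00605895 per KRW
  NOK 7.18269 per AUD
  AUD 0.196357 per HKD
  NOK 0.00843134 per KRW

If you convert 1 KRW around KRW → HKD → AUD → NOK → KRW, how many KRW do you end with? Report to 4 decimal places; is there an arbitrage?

Around KRW → HKD → AUD → NOK → KRW: 1 × 0.00605895 × 0.196357 × 7.18269 ÷ 0.00843134 = 1.013525
Product > 1; profitable direction is KRW → HKD → AUD → NOK → KRW.

1.0135 (arbitrage exists)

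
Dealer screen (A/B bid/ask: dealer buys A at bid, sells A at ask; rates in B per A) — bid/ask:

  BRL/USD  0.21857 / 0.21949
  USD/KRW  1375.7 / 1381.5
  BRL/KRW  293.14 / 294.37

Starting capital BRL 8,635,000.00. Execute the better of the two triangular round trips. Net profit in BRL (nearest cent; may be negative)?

Net profit: BRL 185,294.45

Best loop BRL → USD → KRW → BRL:
BRL 8,635,000.00 × 0.21857 (sell BRL at bid) = USD 1,887,351.95
USD 1,887,351.95 × 1375.7 (sell USD at bid) = KRW 2,596,430,078
KRW 2,596,430,078 ÷ 294.37 (buy BRL at ask) = BRL 8,820,294.45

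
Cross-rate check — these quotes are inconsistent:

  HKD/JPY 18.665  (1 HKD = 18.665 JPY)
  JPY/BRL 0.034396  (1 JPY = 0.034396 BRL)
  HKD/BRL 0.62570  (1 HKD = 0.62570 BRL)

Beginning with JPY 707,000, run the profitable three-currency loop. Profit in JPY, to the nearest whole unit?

Profitable loop is JPY → BRL → HKD → JPY:
JPY 707,000 × 0.034396 = BRL 24,317.97
BRL 24,317.97 ÷ 0.62570 = HKD 38,865.23
HKD 38,865.23 × 18.665 = JPY 725,419
Profit = JPY 725,419 − JPY 707,000

Profit: JPY 18,419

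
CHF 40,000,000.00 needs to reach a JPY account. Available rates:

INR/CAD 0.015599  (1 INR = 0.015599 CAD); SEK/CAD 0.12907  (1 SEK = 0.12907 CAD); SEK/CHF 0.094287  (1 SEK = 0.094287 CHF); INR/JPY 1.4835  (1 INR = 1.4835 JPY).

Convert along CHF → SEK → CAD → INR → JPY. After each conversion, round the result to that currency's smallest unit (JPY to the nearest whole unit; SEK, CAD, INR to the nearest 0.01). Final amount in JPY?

JPY 5,207,440,019

CHF 40,000,000.00 ÷ 0.094287 = SEK 424,236,639.20
SEK 424,236,639.20 × 0.12907 = CAD 54,756,223.02
CAD 54,756,223.02 ÷ 0.015599 = INR 3,510,239,311.49
INR 3,510,239,311.49 × 1.4835 = JPY 5,207,440,019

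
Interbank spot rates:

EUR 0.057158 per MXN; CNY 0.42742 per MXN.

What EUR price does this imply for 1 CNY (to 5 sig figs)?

CNY/EUR = 0.13373

1 CNY ÷ 0.42742 = 2.33962 MXN
2.33962 MXN × 0.057158 = 0.133728 EUR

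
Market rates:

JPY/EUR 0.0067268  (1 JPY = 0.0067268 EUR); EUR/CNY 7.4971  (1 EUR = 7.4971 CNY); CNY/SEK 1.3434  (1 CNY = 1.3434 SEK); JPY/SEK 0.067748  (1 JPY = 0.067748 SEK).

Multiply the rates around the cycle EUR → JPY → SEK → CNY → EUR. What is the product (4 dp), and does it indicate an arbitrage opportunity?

Around EUR → JPY → SEK → CNY → EUR: 1 ÷ 0.0067268 × 0.067748 ÷ 1.3434 ÷ 7.4971 = 0.999975
Product ≈ 1 (deviation 0.002%, within rounding noise).

1.0000 (no arbitrage)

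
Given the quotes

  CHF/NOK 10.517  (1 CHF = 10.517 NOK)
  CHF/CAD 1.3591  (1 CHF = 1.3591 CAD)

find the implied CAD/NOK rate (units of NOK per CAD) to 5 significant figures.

CAD/NOK = 7.7382

1 CAD ÷ 1.3591 = 0.735781 CHF
0.735781 CHF × 10.517 = 7.73821 NOK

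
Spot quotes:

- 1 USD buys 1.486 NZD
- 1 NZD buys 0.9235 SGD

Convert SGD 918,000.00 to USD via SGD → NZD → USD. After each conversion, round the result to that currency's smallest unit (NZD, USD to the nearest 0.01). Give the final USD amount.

USD 668,939.70

SGD 918,000.00 ÷ 0.9235 = NZD 994,044.40
NZD 994,044.40 ÷ 1.486 = USD 668,939.70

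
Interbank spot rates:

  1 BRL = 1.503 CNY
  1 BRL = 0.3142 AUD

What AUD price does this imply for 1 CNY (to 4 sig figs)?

CNY/AUD = 0.2090

1 CNY ÷ 1.503 = 0.665336 BRL
0.665336 BRL × 0.3142 = 0.209049 AUD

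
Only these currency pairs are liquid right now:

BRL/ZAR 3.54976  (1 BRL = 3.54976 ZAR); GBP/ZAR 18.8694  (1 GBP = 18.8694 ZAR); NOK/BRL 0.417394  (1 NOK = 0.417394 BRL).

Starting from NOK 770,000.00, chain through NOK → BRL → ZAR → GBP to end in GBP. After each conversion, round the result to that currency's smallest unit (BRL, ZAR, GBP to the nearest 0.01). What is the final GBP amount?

GBP 60,461.35

NOK 770,000.00 × 0.417394 = BRL 321,393.38
BRL 321,393.38 × 3.54976 = ZAR 1,140,869.36
ZAR 1,140,869.36 ÷ 18.8694 = GBP 60,461.35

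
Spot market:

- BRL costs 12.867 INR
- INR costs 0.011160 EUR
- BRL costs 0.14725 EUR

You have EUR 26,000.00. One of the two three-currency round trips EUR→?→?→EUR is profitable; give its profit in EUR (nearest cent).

Profit: EUR 661.66

Profitable loop is EUR → INR → BRL → EUR:
EUR 26,000.00 ÷ 0.011160 = INR 2,329,749.10
INR 2,329,749.10 ÷ 12.867 = BRL 181,063.89
BRL 181,063.89 × 0.14725 = EUR 26,661.66
Profit = EUR 26,661.66 − EUR 26,000.00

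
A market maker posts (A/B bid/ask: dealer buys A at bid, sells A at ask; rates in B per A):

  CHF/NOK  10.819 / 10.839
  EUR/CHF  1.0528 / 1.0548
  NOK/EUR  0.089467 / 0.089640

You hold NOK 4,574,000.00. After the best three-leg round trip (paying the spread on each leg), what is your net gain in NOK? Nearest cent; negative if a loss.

Net profit: NOK 87,138.76

Best loop NOK → EUR → CHF → NOK:
NOK 4,574,000.00 × 0.089467 (sell NOK at bid) = EUR 409,222.06
EUR 409,222.06 × 1.0528 (sell EUR at bid) = CHF 430,828.98
CHF 430,828.98 × 10.819 (sell CHF at bid) = NOK 4,661,138.76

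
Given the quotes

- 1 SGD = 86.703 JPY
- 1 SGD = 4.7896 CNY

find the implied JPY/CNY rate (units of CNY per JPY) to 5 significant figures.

1 JPY ÷ 86.703 = 0.0115336 SGD
0.0115336 SGD × 4.7896 = 0.0552415 CNY

JPY/CNY = 0.055241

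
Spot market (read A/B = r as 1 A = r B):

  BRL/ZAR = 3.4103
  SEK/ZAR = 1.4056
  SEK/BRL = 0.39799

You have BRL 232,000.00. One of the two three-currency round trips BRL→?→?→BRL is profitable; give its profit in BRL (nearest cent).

Profit: BRL 8,261.94

Profitable loop is BRL → SEK → ZAR → BRL:
BRL 232,000.00 ÷ 0.39799 = SEK 582,929.22
SEK 582,929.22 × 1.4056 = ZAR 819,365.31
ZAR 819,365.31 ÷ 3.4103 = BRL 240,261.94
Profit = BRL 240,261.94 − BRL 232,000.00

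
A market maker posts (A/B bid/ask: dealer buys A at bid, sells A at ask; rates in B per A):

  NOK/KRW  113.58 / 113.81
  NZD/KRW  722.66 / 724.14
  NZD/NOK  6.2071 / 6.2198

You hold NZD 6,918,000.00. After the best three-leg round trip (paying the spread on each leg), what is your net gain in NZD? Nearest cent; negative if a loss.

Net profit: NZD 144,488.13

Best loop NZD → KRW → NOK → NZD:
NZD 6,918,000.00 × 722.66 (sell NZD at bid) = KRW 4,999,361,880
KRW 4,999,361,880 ÷ 113.81 (buy NOK at ask) = NOK 43,927,263.69
NOK 43,927,263.69 ÷ 6.2198 (buy NZD at ask) = NZD 7,062,488.13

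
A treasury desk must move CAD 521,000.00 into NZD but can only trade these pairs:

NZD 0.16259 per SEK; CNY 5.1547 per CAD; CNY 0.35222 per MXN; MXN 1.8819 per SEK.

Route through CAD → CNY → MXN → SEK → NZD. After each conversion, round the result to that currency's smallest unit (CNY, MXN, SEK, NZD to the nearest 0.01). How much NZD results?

NZD 658,755.71

CAD 521,000.00 × 5.1547 = CNY 2,685,598.70
CNY 2,685,598.70 ÷ 0.35222 = MXN 7,624,776.28
MXN 7,624,776.28 ÷ 1.8819 = SEK 4,051,637.32
SEK 4,051,637.32 × 0.16259 = NZD 658,755.71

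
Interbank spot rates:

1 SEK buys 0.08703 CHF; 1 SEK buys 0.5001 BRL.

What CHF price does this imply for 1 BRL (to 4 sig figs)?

1 BRL ÷ 0.5001 = 1.9996 SEK
1.9996 SEK × 0.08703 = 0.174025 CHF

BRL/CHF = 0.1740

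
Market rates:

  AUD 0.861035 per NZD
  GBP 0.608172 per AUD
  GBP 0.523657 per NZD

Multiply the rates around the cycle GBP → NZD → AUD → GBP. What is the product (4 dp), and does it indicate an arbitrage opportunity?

1.0000 (no arbitrage)

Around GBP → NZD → AUD → GBP: 1 ÷ 0.523657 × 0.861035 × 0.608172 = 1.000001
Product ≈ 1 (deviation 0.000%, within rounding noise).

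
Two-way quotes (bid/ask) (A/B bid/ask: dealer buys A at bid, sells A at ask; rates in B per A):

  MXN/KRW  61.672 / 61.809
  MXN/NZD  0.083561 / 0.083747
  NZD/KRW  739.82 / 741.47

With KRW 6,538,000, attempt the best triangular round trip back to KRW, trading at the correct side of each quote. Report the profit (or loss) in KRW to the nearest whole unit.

Net profit: KRW 1,174

Best loop KRW → MXN → NZD → KRW:
KRW 6,538,000 ÷ 61.809 (buy MXN at ask) = MXN 105,777.48
MXN 105,777.48 × 0.083561 (sell MXN at bid) = NZD 8,838.87
NZD 8,838.87 × 739.82 (sell NZD at bid) = KRW 6,539,174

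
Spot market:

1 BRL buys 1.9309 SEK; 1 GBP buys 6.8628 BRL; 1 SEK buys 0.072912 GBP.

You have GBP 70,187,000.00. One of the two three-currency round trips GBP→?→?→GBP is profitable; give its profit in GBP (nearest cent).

Profit: GBP 2,456,463.68

Profitable loop is GBP → SEK → BRL → GBP:
GBP 70,187,000.00 ÷ 0.072912 = SEK 962,626,179.50
SEK 962,626,179.50 ÷ 1.9309 = BRL 498,537,562.54
BRL 498,537,562.54 ÷ 6.8628 = GBP 72,643,463.68
Profit = GBP 72,643,463.68 − GBP 70,187,000.00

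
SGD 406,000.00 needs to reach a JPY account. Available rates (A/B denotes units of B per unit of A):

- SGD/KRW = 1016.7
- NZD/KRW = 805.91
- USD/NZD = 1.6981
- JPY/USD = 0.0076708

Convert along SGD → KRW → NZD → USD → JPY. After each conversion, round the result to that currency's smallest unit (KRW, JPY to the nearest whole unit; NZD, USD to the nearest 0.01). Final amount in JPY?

JPY 39,321,347

SGD 406,000.00 × 1016.7 = KRW 412,780,200
KRW 412,780,200 ÷ 805.91 = NZD 512,191.44
NZD 512,191.44 ÷ 1.6981 = USD 301,626.19
USD 301,626.19 ÷ 0.0076708 = JPY 39,321,347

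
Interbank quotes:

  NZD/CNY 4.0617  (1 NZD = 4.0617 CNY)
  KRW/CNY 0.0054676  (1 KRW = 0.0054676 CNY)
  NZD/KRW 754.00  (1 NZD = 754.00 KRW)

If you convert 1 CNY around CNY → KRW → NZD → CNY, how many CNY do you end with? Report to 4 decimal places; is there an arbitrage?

Around CNY → KRW → NZD → CNY: 1 ÷ 0.0054676 ÷ 754.00 × 4.0617 = 0.985235
Product < 1; profitable direction is CNY → NZD → KRW → CNY.

0.9852 (arbitrage exists)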